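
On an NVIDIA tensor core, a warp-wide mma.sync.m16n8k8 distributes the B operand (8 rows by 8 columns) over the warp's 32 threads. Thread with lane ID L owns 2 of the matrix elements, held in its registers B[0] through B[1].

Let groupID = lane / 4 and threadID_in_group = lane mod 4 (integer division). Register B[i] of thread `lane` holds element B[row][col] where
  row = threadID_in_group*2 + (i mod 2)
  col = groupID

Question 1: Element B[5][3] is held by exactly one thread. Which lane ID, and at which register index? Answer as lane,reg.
c: 3->gid=3  r: 5->tid=2,i&1=1
L=3*4+2=14  i=1=1

14,1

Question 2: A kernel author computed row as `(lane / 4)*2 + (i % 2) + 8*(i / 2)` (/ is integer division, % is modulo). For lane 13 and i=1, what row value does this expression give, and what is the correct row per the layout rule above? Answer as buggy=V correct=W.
buggy=7 correct=3

`(lane / 4)*2 + (i % 2) + 8*(i / 2)`[13,1]->7
L=13->g=13>>2=3, t=13&3=1
[1]->row 1·2+1=3  col g=3
row: 7 vs 3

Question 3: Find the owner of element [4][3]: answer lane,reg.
c=3→G=3  r=4→T=2,p=0
L=3*4+2=14  i=0=0

14,0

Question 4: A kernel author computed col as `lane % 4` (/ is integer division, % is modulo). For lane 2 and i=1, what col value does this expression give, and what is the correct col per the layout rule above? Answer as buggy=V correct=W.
`lane % 4`[2,1]->2
2: gid=0,tid=2
[1] (2*2+1,0) = (5,0)
col: 2 vs 0

buggy=2 correct=0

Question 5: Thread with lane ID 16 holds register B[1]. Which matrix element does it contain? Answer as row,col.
1,4

lane 16: gr=4 (16/4), th=0 (16%4)
i=1: r=0*2+1=1, c=gr=4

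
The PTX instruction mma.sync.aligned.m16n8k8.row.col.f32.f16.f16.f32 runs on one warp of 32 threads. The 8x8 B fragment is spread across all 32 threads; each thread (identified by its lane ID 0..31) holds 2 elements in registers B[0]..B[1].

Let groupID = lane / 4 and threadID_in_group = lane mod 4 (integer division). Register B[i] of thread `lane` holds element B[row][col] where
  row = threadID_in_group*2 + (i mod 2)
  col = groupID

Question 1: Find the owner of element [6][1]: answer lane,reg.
7,0

c:1=>grp=1  r:6=>tig=3,lo=0
L=1*4+3=7  i=0=0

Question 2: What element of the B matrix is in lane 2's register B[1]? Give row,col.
lane 2: gr=0 (2/4), th=2 (2%4)
i=1: r=2*2+1=5, c=gr=0

5,0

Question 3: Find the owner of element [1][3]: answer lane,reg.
c: 3->gid=3  r: 1->tid=0,i&1=1
L=3*4+0=12  i=1=1

12,1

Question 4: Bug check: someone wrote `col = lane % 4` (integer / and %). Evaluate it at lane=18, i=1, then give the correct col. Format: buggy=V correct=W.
buggy=2 correct=4

`lane % 4`[18,1]->2
L=18->g=18>>2=4, t=18&3=2
[1]->row 2·2+1=5  col g=4
col: 2 vs 4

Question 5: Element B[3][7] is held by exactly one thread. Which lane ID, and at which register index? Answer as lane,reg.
29,1

c=7→G=7  r=3→T=1,p=1
L=7*4+1=29  i=1=1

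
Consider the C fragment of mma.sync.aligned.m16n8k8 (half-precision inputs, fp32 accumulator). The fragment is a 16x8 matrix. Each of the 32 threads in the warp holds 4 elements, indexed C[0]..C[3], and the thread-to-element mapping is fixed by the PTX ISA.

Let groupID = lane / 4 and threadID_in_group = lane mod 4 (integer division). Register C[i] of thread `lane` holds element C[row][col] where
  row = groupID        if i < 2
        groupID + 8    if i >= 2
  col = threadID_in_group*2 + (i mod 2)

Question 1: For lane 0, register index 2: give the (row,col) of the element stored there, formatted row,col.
lane 0: gr=0 (0/4), th=0 (0%4)
i=2: r=0+8=8, c=0*2+0=0

8,0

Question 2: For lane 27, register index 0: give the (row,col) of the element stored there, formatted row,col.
6,6

lane 27: G=6 (27/4), T=3 (27%4)
i=0: r=6+0=6, c=3*2+0=6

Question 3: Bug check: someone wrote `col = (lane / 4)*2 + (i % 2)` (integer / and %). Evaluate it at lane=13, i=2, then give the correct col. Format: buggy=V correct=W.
buggy=6 correct=2

`(lane / 4)*2 + (i % 2)`[13,2]->6
13: gid=3,tid=1
[2] (3+8,1*2+0) = (11,2)
col: 6 vs 2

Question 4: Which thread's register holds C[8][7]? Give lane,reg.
r:8=>grp=0,rB=1  c:7=>tig=3,lo=1
L=0*4+3=3  i=1*2+1=3

3,3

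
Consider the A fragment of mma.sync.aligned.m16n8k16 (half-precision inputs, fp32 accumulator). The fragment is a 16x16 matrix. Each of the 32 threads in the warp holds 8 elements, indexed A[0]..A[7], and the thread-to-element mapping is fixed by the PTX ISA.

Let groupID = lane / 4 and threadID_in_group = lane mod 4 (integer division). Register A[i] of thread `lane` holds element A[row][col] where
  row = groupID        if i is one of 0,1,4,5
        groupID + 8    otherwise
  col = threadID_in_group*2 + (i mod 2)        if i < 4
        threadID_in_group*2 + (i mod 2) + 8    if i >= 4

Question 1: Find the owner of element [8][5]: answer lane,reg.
2,3

r:8=>grp=0,rB=1  c:5=>cB=0,tig=2,lo=1
L=0*4+2=2  i=0*4+1*2+1=3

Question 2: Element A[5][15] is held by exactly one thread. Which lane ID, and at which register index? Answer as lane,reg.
23,5

r=5→G=5,rhi=0  c=15→chi=1,T=3,p=1
L=5*4+3=23  i=1*4+0*2+1=5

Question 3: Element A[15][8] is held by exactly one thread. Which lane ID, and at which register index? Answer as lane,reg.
28,6

r: 15->gid=7,r8=1  c: 8->c8=1,tid=0,i&1=0
L=7*4+0=28  i=1*4+1*2+0=6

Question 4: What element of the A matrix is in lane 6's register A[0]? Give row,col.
1,4

L=6→G=6>>2=1, T=6&3=2
[0]→row 1+0=1  col 2·2+0+0=4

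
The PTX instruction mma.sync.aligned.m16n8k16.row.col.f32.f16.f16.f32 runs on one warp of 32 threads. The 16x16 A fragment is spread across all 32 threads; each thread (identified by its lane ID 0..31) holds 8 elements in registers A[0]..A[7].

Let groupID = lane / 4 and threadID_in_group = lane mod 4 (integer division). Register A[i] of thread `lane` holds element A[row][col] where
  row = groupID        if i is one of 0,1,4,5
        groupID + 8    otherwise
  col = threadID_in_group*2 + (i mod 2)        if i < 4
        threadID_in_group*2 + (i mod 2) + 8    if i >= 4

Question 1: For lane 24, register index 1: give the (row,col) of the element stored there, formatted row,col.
6,1

lane 24=>24/4=6, 24 mod 4=0
i=1  r:6+0=>6  c:2·0+1+0=>1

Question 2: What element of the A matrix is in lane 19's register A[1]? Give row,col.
4,7

lane 19: grp=4 (19/4), tig=3 (19%4)
i=1: r=4+0=4, c=3*2+1+0=7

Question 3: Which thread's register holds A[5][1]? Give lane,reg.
r:5=>grp=5,rB=0  c:1=>cB=0,tig=0,lo=1
L=5*4+0=20  i=0*4+0*2+1=1

20,1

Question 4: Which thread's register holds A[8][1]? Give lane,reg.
0,3

r=8→G=0,rhi=1  c=1→chi=0,T=0,p=1
L=0*4+0=0  i=0*4+1*2+1=3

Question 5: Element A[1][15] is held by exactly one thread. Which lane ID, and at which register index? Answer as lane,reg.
r=1⇒gr=1,Rb=0  c=15⇒Cb=1,th=3,odd=1
L=1*4+3=7  i=1*4+0*2+1=5

7,5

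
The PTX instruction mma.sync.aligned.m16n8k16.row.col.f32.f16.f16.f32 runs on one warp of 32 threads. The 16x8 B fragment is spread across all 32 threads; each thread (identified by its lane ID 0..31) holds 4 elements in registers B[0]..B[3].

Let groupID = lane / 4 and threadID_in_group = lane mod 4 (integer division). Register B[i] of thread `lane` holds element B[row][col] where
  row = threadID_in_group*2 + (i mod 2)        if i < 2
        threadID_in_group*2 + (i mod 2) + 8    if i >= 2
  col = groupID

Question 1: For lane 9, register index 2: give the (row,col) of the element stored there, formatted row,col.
lane 9: gr=2 (9/4), th=1 (9%4)
i=2: r=1*2+0+8=10, c=gr=2

10,2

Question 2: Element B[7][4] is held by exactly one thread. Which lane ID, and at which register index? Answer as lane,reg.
19,1

c: 4->gid=4  r: 7->r8=0,tid=3,i&1=1
L=4*4+3=19  i=0*2+1=1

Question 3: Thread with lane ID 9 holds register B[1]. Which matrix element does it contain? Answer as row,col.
9: G=2,T=1
[1] (1*2+1+0,2) = (3,2)

3,2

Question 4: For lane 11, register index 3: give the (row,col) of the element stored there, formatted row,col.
lane 11: G=2 (11/4), T=3 (11%4)
i=3: r=3*2+1+8=15, c=G=2

15,2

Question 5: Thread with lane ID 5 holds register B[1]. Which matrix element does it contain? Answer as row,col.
3,1

L=5⇒gr=5>>2=1, th=5&3=1
[1]⇒row 1·2+1+0=3  col gr=1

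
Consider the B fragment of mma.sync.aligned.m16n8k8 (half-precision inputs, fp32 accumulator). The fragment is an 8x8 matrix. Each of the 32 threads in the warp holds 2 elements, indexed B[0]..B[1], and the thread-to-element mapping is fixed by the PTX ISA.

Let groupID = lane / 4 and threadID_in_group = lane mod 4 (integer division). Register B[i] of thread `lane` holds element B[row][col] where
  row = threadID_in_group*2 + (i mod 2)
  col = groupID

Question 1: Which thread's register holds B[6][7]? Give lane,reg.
31,0

c=7⇒gr=7  r=6⇒th=3,odd=0
L=7*4+3=31  i=0=0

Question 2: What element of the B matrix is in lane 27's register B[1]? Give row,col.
27: G=6,T=3
[1] (3*2+1,6) = (7,6)

7,6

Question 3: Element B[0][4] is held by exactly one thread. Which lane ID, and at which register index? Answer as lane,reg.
c=4->g=4  r=0->t=0,b0=0
L=4*4+0=16  i=0=0

16,0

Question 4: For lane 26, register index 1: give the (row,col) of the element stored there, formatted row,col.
5,6

L=26=>grp=26>>2=6, tig=26&3=2
[1]=>row 2·2+1=5  col grp=6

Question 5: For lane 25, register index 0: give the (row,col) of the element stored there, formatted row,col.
lane 25->25/4=6, 25 mod 4=1
i=0  r:2·1+0->2  c:6

2,6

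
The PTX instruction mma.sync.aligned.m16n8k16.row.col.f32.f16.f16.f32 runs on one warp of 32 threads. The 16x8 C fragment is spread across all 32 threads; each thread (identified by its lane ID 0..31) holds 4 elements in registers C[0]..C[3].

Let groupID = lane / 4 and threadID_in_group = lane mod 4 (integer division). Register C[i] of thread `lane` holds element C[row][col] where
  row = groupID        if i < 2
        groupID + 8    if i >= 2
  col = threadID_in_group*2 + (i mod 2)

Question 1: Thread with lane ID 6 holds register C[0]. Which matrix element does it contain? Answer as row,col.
6: g=1,t=2
[0] (1+0,2*2+0) = (1,4)

1,4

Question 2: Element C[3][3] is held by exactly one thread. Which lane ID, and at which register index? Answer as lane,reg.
r=3->g=3,rb=0  c=3->t=1,b0=1
L=3*4+1=13  i=0*2+1=1

13,1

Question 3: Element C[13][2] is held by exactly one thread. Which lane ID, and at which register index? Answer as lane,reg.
21,2

r=13->g=5,rb=1  c=2->t=1,b0=0
L=5*4+1=21  i=1*2+0=2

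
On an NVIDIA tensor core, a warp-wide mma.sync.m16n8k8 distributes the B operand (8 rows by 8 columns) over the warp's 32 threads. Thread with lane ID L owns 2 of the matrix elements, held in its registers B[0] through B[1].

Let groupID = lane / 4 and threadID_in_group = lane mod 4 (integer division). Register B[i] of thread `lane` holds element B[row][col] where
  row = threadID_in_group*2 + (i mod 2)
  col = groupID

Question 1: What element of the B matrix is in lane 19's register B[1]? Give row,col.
7,4

lane 19: g=4 (19/4), t=3 (19%4)
i=1: r=3*2+1=7, c=g=4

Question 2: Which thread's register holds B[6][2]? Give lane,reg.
c=2⇒gr=2  r=6⇒th=3,odd=0
L=2*4+3=11  i=0=0

11,0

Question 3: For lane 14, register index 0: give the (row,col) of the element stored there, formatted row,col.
4,3

14: G=3,T=2
[0] (2*2+0,3) = (4,3)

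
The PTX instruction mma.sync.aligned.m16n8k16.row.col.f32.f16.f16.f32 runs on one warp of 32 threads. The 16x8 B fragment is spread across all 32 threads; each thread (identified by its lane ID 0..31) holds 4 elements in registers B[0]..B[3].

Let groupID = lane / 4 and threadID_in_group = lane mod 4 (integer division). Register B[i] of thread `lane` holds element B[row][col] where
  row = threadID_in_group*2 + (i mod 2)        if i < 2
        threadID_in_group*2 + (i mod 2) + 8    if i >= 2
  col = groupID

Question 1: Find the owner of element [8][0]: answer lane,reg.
c=0→G=0  r=8→rhi=1,T=0,p=0
L=0*4+0=0  i=1*2+0=2

0,2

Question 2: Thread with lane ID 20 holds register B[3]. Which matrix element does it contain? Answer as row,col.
lane 20: G=5 (20/4), T=0 (20%4)
i=3: r=0*2+1+8=9, c=G=5

9,5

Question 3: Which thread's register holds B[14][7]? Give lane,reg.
31,2

c:7=>grp=7  r:14=>rB=1,tig=3,lo=0
L=7*4+3=31  i=1*2+0=2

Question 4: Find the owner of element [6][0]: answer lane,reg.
3,0

c:0=>grp=0  r:6=>rB=0,tig=3,lo=0
L=0*4+3=3  i=0*2+0=0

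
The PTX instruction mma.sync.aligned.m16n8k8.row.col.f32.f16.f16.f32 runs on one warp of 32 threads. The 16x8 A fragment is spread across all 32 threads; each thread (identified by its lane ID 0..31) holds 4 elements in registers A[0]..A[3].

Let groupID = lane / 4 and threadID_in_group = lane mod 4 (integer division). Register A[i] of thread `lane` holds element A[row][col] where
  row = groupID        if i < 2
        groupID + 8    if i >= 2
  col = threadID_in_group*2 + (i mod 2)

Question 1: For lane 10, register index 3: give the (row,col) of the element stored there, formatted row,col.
lane 10->10/4=2, 10 mod 4=2
i=3  r:2+8->10  c:2·2+1->5

10,5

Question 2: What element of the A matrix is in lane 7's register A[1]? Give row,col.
lane 7: G=1 (7/4), T=3 (7%4)
i=1: r=1+0=1, c=3*2+1=7

1,7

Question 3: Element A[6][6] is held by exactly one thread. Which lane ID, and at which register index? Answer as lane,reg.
r: 6->gid=6,r8=0  c: 6->tid=3,i&1=0
L=6*4+3=27  i=0*2+0=0

27,0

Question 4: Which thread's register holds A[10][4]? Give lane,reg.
r: 10->gid=2,r8=1  c: 4->tid=2,i&1=0
L=2*4+2=10  i=1*2+0=2

10,2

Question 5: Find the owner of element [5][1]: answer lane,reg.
20,1

r=5→G=5,rhi=0  c=1→T=0,p=1
L=5*4+0=20  i=0*2+1=1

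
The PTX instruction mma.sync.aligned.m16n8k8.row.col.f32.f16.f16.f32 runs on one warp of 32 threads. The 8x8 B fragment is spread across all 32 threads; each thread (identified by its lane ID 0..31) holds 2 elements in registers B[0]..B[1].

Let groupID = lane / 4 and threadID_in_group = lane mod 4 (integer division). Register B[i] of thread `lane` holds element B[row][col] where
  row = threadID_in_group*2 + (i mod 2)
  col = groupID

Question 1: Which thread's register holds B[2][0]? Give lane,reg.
1,0

c=0->g=0  r=2->t=1,b0=0
L=0*4+1=1  i=0=0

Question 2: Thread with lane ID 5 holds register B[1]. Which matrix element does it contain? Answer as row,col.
5: grp=1,tig=1
[1] (1*2+1,1) = (3,1)

3,1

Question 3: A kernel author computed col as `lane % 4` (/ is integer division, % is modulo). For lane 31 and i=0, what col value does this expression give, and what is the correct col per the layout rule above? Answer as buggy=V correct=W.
`lane % 4`[31,0]⇒3
lane 31: gr=7 (31/4), th=3 (31%4)
i=0: r=3*2+0=6, c=gr=7
col: 3 vs 7

buggy=3 correct=7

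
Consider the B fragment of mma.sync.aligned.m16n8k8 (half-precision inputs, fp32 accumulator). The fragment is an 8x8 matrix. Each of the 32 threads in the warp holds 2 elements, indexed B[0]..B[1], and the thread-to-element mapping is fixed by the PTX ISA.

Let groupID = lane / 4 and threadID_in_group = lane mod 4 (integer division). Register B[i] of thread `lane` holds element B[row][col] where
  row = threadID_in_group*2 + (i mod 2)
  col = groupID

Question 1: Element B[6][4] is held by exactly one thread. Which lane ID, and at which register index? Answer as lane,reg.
19,0

c:4=>grp=4  r:6=>tig=3,lo=0
L=4*4+3=19  i=0=0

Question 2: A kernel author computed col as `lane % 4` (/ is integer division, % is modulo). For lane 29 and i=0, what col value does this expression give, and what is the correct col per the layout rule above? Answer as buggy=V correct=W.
`lane % 4`[29,0]->1
lane 29: g=7 (29/4), t=1 (29%4)
i=0: r=1*2+0=2, c=g=7
col: 1 vs 7

buggy=1 correct=7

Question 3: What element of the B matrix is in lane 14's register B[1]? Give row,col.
L=14⇒gr=14>>2=3, th=14&3=2
[1]⇒row 2·2+1=5  col gr=3

5,3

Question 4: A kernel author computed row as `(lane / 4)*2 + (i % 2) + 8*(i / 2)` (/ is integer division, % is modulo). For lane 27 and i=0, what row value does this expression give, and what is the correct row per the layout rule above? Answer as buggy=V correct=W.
buggy=12 correct=6

`(lane / 4)*2 + (i % 2) + 8*(i / 2)`[27,0]=>12
L=27=>grp=27>>2=6, tig=27&3=3
[0]=>row 3·2+0=6  col grp=6
row: 12 vs 6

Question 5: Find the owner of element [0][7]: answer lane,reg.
28,0

c: 7->gid=7  r: 0->tid=0,i&1=0
L=7*4+0=28  i=0=0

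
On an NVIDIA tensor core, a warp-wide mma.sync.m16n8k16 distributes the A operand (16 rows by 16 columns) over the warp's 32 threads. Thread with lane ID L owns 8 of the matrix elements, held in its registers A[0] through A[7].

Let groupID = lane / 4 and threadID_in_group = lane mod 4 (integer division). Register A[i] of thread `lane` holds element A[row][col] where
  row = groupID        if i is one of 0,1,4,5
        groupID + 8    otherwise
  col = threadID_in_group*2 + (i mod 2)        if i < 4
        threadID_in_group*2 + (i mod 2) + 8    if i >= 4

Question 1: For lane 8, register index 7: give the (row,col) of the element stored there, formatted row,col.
10,9

8: gid=2,tid=0
[7] (2+8,0*2+1+8) = (10,9)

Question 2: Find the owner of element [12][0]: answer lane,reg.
16,2

r: 12->gid=4,r8=1  c: 0->c8=0,tid=0,i&1=0
L=4*4+0=16  i=0*4+1*2+0=2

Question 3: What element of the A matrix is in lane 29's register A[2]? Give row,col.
15,2

L=29->g=29>>2=7, t=29&3=1
[2]->row 7+8=15  col 1·2+0+0=2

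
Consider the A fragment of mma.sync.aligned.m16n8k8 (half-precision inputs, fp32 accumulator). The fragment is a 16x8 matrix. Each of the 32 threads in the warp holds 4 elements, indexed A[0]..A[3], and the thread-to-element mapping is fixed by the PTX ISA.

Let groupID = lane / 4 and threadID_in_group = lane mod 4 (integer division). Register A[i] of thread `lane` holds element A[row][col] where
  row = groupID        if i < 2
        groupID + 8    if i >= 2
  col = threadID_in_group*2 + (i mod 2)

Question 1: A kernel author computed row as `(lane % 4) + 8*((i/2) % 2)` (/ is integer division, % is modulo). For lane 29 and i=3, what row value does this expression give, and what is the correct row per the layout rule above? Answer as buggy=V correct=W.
`(lane % 4) + 8*((i/2) % 2)`[29,3]⇒9
lane 29⇒29/4=7, 29 mod 4=1
i=3  r:7+8⇒15  c:2·1+1⇒3
row: 9 vs 15

buggy=9 correct=15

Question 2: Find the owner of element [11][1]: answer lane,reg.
r:11=>grp=3,rB=1  c:1=>tig=0,lo=1
L=3*4+0=12  i=1*2+1=3

12,3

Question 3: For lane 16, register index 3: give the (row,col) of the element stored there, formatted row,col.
lane 16: gr=4 (16/4), th=0 (16%4)
i=3: r=4+8=12, c=0*2+1=1

12,1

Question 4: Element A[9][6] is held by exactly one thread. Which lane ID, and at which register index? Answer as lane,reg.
7,2

r=9→G=1,rhi=1  c=6→T=3,p=0
L=1*4+3=7  i=1*2+0=2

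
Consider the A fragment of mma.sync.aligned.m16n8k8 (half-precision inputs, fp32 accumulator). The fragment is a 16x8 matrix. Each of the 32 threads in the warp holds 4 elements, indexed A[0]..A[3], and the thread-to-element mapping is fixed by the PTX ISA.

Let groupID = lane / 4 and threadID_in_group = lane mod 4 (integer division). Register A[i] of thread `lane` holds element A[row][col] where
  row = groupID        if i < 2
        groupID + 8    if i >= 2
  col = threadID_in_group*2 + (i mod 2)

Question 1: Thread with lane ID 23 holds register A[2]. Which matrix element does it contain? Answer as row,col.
13,6

lane 23->23/4=5, 23 mod 4=3
i=2  r:5+8->13  c:2·3+0->6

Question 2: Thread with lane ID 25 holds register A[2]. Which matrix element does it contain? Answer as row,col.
14,2

L=25->gid=25>>2=6, tid=25&3=1
[2]->row 6+8=14  col 1·2+0=2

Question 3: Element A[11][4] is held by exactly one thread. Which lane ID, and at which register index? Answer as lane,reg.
14,2

r=11⇒gr=3,Rb=1  c=4⇒th=2,odd=0
L=3*4+2=14  i=1*2+0=2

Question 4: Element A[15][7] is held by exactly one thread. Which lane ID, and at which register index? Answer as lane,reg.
r=15→G=7,rhi=1  c=7→T=3,p=1
L=7*4+3=31  i=1*2+1=3

31,3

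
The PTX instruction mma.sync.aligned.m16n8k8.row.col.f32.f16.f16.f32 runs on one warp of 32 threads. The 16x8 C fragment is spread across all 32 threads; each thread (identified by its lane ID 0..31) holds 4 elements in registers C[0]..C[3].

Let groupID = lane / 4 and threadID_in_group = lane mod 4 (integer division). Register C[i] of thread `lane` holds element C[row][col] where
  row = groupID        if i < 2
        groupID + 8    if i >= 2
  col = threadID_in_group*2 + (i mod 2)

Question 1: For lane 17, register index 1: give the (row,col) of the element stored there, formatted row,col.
4,3

lane 17: g=4 (17/4), t=1 (17%4)
i=1: r=4+0=4, c=1*2+1=3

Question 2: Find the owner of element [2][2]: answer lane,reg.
r=2->g=2,rb=0  c=2->t=1,b0=0
L=2*4+1=9  i=0*2+0=0

9,0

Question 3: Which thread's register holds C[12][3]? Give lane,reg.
r=12->g=4,rb=1  c=3->t=1,b0=1
L=4*4+1=17  i=1*2+1=3

17,3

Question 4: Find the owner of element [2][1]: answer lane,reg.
r:2=>grp=2,rB=0  c:1=>tig=0,lo=1
L=2*4+0=8  i=0*2+1=1

8,1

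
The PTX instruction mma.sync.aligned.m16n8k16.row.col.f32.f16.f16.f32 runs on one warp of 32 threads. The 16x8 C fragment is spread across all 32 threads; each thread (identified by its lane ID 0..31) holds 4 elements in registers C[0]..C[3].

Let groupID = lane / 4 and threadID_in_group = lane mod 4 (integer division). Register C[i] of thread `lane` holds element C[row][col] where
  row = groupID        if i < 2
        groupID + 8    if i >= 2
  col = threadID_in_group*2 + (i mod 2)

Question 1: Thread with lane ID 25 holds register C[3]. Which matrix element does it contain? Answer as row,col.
14,3

L=25⇒gr=25>>2=6, th=25&3=1
[3]⇒row 6+8=14  col 1·2+1=3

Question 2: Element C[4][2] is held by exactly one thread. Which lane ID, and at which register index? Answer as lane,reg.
r=4⇒gr=4,Rb=0  c=2⇒th=1,odd=0
L=4*4+1=17  i=0*2+0=0

17,0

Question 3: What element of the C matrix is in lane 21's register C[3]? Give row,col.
13,3

21: gid=5,tid=1
[3] (5+8,1*2+1) = (13,3)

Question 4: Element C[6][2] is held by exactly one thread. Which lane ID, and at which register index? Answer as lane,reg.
r=6⇒gr=6,Rb=0  c=2⇒th=1,odd=0
L=6*4+1=25  i=0*2+0=0

25,0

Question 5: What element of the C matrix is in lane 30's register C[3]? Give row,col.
15,5

lane 30->30/4=7, 30 mod 4=2
i=3  r:7+8->15  c:2·2+1->5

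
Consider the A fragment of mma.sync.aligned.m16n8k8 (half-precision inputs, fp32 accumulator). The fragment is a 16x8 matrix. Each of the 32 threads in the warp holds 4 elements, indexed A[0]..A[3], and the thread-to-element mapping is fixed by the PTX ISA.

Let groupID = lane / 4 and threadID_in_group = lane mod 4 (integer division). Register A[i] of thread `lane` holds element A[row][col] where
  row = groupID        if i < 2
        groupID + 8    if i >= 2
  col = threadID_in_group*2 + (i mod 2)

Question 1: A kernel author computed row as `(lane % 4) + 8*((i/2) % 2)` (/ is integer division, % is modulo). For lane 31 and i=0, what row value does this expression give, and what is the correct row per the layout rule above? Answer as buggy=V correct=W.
`(lane % 4) + 8*((i/2) % 2)`[31,0]->3
lane 31->31/4=7, 31 mod 4=3
i=0  r:7+0->7  c:2·3+0->6
row: 3 vs 7

buggy=3 correct=7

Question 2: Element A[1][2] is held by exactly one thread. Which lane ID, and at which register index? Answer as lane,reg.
5,0

r: 1->gid=1,r8=0  c: 2->tid=1,i&1=0
L=1*4+1=5  i=0*2+0=0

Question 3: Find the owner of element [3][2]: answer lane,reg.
r=3→G=3,rhi=0  c=2→T=1,p=0
L=3*4+1=13  i=0*2+0=0

13,0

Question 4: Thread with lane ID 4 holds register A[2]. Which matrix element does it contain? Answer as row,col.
9,0

lane 4->4/4=1, 4 mod 4=0
i=2  r:1+8->9  c:2·0+0->0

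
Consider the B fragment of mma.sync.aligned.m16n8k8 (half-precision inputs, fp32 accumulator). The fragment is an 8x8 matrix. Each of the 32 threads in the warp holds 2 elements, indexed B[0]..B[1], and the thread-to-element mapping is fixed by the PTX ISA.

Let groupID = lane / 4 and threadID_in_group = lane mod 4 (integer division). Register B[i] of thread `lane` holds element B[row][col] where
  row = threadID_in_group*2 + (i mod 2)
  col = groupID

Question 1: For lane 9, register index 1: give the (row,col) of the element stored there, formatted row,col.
L=9→G=9>>2=2, T=9&3=1
[1]→row 1·2+1=3  col G=2

3,2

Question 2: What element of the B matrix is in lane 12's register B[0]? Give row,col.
12: grp=3,tig=0
[0] (0*2+0,3) = (0,3)

0,3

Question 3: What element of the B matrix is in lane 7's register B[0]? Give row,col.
lane 7: gr=1 (7/4), th=3 (7%4)
i=0: r=3*2+0=6, c=gr=1

6,1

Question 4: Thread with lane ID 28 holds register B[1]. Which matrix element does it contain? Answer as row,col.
28: G=7,T=0
[1] (0*2+1,7) = (1,7)

1,7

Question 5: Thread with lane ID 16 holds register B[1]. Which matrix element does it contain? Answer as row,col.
1,4

16: g=4,t=0
[1] (0*2+1,4) = (1,4)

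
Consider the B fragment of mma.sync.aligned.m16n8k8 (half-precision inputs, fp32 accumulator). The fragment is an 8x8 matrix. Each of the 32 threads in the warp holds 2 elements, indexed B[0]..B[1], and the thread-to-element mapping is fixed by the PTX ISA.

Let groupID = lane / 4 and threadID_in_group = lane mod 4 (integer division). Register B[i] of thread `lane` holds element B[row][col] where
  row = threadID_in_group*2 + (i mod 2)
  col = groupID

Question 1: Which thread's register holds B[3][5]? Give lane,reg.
c=5⇒gr=5  r=3⇒th=1,odd=1
L=5*4+1=21  i=1=1

21,1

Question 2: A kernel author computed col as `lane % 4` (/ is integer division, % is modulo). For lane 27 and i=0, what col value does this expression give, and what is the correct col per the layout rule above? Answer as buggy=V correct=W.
`lane % 4`[27,0]->3
lane 27: gid=6 (27/4), tid=3 (27%4)
i=0: r=3*2+0=6, c=gid=6
col: 3 vs 6

buggy=3 correct=6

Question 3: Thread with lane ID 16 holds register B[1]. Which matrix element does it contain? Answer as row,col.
lane 16=>16/4=4, 16 mod 4=0
i=1  r:2·0+1=>1  c:4

1,4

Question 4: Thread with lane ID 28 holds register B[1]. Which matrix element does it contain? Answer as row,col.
lane 28: G=7 (28/4), T=0 (28%4)
i=1: r=0*2+1=1, c=G=7

1,7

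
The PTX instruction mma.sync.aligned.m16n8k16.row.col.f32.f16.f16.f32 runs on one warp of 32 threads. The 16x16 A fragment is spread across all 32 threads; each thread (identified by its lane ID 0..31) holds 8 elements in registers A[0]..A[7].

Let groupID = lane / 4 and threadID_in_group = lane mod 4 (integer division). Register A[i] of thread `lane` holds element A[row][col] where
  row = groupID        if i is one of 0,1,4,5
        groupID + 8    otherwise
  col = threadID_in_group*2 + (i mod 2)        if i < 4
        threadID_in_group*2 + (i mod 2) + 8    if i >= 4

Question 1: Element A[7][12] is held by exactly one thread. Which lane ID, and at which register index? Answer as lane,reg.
r=7->g=7,rb=0  c=12->cb=1,t=2,b0=0
L=7*4+2=30  i=1*4+0*2+0=4

30,4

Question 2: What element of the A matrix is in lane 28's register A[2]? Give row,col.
15,0

lane 28: G=7 (28/4), T=0 (28%4)
i=2: r=7+8=15, c=0*2+0+0=0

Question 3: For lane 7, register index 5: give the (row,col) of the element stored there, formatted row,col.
L=7=>grp=7>>2=1, tig=7&3=3
[5]=>row 1+0=1  col 3·2+1+8=15

1,15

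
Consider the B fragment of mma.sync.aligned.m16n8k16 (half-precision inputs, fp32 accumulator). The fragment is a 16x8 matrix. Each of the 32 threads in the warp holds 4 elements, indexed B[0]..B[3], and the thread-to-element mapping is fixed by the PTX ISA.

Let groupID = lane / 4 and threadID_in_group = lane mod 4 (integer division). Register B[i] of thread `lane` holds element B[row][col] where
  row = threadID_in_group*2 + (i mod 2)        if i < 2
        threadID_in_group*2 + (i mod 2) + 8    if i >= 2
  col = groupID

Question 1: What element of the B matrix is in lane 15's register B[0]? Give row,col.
lane 15->15/4=3, 15 mod 4=3
i=0  r:2·3+0+0->6  c:3

6,3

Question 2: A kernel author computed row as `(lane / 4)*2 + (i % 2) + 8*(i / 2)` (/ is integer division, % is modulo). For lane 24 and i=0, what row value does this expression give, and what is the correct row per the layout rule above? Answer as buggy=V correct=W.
`(lane / 4)*2 + (i % 2) + 8*(i / 2)`[24,0]→12
lane 24: G=6 (24/4), T=0 (24%4)
i=0: r=0*2+0+0=0, c=G=6
row: 12 vs 0

buggy=12 correct=0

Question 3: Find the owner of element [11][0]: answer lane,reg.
1,3

c: 0->gid=0  r: 11->r8=1,tid=1,i&1=1
L=0*4+1=1  i=1*2+1=3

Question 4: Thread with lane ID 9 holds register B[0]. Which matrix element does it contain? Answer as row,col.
lane 9⇒9/4=2, 9 mod 4=1
i=0  r:2·1+0+0⇒2  c:2

2,2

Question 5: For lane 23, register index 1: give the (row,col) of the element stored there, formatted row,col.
7,5

lane 23: gr=5 (23/4), th=3 (23%4)
i=1: r=3*2+1+0=7, c=gr=5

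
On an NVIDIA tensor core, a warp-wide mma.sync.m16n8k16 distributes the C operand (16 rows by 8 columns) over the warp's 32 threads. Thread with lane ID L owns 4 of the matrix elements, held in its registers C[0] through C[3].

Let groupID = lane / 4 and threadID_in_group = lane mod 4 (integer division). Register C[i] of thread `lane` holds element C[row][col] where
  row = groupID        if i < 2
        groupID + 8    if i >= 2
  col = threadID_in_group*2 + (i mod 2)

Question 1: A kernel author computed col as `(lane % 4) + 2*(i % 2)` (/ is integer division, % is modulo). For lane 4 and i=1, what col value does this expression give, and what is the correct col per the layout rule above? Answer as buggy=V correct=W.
`(lane % 4) + 2*(i % 2)`[4,1]=>2
L=4=>grp=4>>2=1, tig=4&3=0
[1]=>row 1+0=1  col 0·2+1=1
col: 2 vs 1

buggy=2 correct=1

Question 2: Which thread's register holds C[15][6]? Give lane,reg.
r=15→G=7,rhi=1  c=6→T=3,p=0
L=7*4+3=31  i=1*2+0=2

31,2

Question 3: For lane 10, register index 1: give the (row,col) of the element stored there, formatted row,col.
lane 10: gid=2 (10/4), tid=2 (10%4)
i=1: r=2+0=2, c=2*2+1=5

2,5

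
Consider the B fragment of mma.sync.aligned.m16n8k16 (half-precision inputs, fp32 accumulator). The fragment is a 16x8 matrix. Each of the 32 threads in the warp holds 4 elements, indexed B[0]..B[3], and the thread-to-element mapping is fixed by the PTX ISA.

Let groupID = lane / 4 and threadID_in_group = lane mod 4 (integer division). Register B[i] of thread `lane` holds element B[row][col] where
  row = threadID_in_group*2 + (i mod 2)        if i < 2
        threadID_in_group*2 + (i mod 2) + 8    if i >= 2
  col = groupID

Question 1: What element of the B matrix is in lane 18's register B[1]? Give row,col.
lane 18: gid=4 (18/4), tid=2 (18%4)
i=1: r=2*2+1+0=5, c=gid=4

5,4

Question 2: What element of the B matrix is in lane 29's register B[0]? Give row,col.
L=29->gid=29>>2=7, tid=29&3=1
[0]->row 1·2+0+0=2  col gid=7

2,7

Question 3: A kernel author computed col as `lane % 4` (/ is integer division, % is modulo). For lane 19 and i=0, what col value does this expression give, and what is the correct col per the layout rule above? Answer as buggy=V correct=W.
buggy=3 correct=4

`lane % 4`[19,0]⇒3
lane 19⇒19/4=4, 19 mod 4=3
i=0  r:2·3+0+0⇒6  c:4
col: 3 vs 4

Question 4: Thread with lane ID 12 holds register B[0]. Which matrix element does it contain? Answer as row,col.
0,3

lane 12: gr=3 (12/4), th=0 (12%4)
i=0: r=0*2+0+0=0, c=gr=3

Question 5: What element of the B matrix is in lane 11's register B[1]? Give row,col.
L=11->gid=11>>2=2, tid=11&3=3
[1]->row 3·2+1+0=7  col gid=2

7,2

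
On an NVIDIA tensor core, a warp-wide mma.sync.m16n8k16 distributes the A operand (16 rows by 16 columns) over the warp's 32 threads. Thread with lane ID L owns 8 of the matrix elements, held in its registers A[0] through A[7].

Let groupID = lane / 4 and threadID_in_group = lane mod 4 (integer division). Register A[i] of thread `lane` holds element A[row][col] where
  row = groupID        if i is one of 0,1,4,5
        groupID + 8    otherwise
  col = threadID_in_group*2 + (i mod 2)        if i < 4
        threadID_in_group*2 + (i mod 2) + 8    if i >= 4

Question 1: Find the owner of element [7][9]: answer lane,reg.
r:7=>grp=7,rB=0  c:9=>cB=1,tig=0,lo=1
L=7*4+0=28  i=1*4+0*2+1=5

28,5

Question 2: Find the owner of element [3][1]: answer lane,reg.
r: 3->gid=3,r8=0  c: 1->c8=0,tid=0,i&1=1
L=3*4+0=12  i=0*4+0*2+1=1

12,1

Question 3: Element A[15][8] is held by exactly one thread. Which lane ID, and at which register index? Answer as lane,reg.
28,6

r=15⇒gr=7,Rb=1  c=8⇒Cb=1,th=0,odd=0
L=7*4+0=28  i=1*4+1*2+0=6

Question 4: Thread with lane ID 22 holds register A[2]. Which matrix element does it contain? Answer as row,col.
L=22->g=22>>2=5, t=22&3=2
[2]->row 5+8=13  col 2·2+0+0=4

13,4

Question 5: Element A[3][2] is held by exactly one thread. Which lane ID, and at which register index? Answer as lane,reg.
r=3→G=3,rhi=0  c=2→chi=0,T=1,p=0
L=3*4+1=13  i=0*4+0*2+0=0

13,0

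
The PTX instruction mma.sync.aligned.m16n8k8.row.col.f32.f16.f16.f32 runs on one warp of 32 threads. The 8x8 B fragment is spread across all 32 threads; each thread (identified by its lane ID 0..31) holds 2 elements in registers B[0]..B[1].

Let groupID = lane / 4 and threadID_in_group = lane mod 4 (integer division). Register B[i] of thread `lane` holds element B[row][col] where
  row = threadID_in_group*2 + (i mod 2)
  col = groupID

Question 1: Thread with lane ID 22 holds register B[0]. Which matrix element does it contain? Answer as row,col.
4,5

22: gid=5,tid=2
[0] (2*2+0,5) = (4,5)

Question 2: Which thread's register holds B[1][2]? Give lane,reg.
c=2⇒gr=2  r=1⇒th=0,odd=1
L=2*4+0=8  i=1=1

8,1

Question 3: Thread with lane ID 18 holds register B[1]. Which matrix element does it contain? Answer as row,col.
5,4

18: g=4,t=2
[1] (2*2+1,4) = (5,4)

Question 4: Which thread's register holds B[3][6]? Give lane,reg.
c: 6->gid=6  r: 3->tid=1,i&1=1
L=6*4+1=25  i=1=1

25,1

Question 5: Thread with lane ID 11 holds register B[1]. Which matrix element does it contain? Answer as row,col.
L=11⇒gr=11>>2=2, th=11&3=3
[1]⇒row 3·2+1=7  col gr=2

7,2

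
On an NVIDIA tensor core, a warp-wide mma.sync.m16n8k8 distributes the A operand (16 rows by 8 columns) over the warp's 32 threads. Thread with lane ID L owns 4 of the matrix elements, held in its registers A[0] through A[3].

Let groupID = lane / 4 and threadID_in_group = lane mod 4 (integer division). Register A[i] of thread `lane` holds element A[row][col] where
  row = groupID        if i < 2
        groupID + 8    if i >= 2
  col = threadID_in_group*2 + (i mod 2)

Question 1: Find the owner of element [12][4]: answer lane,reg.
r:12=>grp=4,rB=1  c:4=>tig=2,lo=0
L=4*4+2=18  i=1*2+0=2

18,2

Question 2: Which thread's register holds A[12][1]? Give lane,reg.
16,3

r:12=>grp=4,rB=1  c:1=>tig=0,lo=1
L=4*4+0=16  i=1*2+1=3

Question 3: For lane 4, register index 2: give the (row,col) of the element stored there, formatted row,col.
lane 4: g=1 (4/4), t=0 (4%4)
i=2: r=1+8=9, c=0*2+0=0

9,0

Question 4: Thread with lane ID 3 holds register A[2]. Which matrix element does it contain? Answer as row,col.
lane 3→3/4=0, 3 mod 4=3
i=2  r:0+8→8  c:2·3+0→6

8,6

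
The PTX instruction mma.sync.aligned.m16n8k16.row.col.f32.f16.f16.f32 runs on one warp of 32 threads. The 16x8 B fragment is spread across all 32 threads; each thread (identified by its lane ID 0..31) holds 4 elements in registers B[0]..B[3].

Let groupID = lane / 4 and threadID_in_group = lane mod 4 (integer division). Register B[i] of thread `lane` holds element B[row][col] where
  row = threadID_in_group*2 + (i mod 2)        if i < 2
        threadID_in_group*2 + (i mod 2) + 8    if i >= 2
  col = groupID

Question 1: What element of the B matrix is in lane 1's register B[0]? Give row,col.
2,0

1: grp=0,tig=1
[0] (1*2+0+0,0) = (2,0)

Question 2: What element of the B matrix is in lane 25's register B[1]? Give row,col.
lane 25: G=6 (25/4), T=1 (25%4)
i=1: r=1*2+1+0=3, c=G=6

3,6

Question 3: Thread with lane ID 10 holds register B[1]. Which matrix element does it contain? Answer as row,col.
10: grp=2,tig=2
[1] (2*2+1+0,2) = (5,2)

5,2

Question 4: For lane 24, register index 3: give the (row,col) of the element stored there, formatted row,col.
L=24⇒gr=24>>2=6, th=24&3=0
[3]⇒row 0·2+1+8=9  col gr=6

9,6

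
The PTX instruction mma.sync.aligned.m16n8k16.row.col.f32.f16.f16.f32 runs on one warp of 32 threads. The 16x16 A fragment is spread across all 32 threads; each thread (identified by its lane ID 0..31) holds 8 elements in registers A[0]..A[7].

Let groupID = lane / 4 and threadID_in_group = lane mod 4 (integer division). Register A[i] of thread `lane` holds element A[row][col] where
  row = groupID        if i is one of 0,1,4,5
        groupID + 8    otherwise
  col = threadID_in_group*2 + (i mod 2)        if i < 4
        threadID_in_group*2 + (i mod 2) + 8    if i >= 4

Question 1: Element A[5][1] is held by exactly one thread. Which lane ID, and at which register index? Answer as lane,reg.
20,1

r=5->g=5,rb=0  c=1->cb=0,t=0,b0=1
L=5*4+0=20  i=0*4+0*2+1=1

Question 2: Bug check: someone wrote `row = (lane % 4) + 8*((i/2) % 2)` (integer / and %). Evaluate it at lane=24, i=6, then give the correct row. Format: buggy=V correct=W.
buggy=8 correct=14

`(lane % 4) + 8*((i/2) % 2)`[24,6]->8
lane 24: g=6 (24/4), t=0 (24%4)
i=6: r=6+8=14, c=0*2+0+8=8
row: 8 vs 14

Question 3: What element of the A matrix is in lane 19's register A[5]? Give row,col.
4,15

L=19->gid=19>>2=4, tid=19&3=3
[5]->row 4+0=4  col 3·2+1+8=15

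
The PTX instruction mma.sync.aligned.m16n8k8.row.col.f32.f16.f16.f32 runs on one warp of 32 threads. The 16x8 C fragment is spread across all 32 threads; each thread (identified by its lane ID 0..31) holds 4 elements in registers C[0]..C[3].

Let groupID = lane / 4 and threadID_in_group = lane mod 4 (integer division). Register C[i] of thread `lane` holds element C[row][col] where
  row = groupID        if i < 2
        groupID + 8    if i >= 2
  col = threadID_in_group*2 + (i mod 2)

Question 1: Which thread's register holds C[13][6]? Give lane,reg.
r: 13->gid=5,r8=1  c: 6->tid=3,i&1=0
L=5*4+3=23  i=1*2+0=2

23,2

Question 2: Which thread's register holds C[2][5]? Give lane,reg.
r=2→G=2,rhi=0  c=5→T=2,p=1
L=2*4+2=10  i=0*2+1=1

10,1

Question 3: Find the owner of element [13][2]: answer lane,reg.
r: 13->gid=5,r8=1  c: 2->tid=1,i&1=0
L=5*4+1=21  i=1*2+0=2

21,2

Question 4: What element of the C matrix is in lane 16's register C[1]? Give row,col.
lane 16: g=4 (16/4), t=0 (16%4)
i=1: r=4+0=4, c=0*2+1=1

4,1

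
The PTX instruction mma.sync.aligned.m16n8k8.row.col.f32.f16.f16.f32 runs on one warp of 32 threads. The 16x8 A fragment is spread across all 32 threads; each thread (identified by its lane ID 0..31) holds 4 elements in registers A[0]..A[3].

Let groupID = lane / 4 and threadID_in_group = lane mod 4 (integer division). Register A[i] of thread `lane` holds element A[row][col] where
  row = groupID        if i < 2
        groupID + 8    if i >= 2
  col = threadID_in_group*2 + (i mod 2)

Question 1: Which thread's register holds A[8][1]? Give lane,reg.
0,3

r=8->g=0,rb=1  c=1->t=0,b0=1
L=0*4+0=0  i=1*2+1=3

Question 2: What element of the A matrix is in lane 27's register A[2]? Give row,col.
14,6

27: grp=6,tig=3
[2] (6+8,3*2+0) = (14,6)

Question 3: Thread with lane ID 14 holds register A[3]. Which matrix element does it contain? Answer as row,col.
lane 14: grp=3 (14/4), tig=2 (14%4)
i=3: r=3+8=11, c=2*2+1=5

11,5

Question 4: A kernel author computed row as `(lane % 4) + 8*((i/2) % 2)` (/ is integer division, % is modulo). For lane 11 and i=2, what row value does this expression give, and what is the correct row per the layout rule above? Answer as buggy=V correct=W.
buggy=11 correct=10

`(lane % 4) + 8*((i/2) % 2)`[11,2]->11
lane 11->11/4=2, 11 mod 4=3
i=2  r:2+8->10  c:2·3+0->6
row: 11 vs 10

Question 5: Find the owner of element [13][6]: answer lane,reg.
23,2

r: 13->gid=5,r8=1  c: 6->tid=3,i&1=0
L=5*4+3=23  i=1*2+0=2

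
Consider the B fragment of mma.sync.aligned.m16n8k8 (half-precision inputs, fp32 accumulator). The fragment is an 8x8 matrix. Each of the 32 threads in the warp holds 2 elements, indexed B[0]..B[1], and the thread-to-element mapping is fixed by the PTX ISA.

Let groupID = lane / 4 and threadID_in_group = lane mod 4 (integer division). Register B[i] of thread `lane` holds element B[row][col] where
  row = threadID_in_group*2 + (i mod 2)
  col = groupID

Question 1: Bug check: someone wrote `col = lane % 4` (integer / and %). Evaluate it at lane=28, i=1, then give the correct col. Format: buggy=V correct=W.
buggy=0 correct=7

`lane % 4`[28,1]->0
lane 28: gid=7 (28/4), tid=0 (28%4)
i=1: r=0*2+1=1, c=gid=7
col: 0 vs 7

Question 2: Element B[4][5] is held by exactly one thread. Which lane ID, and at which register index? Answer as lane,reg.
c: 5->gid=5  r: 4->tid=2,i&1=0
L=5*4+2=22  i=0=0

22,0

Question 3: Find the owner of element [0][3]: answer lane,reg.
12,0

c=3->g=3  r=0->t=0,b0=0
L=3*4+0=12  i=0=0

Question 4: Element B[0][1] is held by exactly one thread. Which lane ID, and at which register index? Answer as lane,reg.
4,0

c=1->g=1  r=0->t=0,b0=0
L=1*4+0=4  i=0=0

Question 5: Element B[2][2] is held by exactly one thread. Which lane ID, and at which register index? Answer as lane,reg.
9,0

c:2=>grp=2  r:2=>tig=1,lo=0
L=2*4+1=9  i=0=0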